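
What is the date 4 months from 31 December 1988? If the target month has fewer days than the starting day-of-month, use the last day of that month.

Counting forward 4 months from December 31, 1988.
month 12 + 4 = 16, which is month 4 of year 1989 → April 1989.
April 1989 has only 30 days and the start was day 31, so the date clamps to April 30, 1989.

April 30, 1989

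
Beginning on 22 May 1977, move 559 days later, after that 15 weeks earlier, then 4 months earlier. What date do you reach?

Adding 559 days from May 22, 1977:
May has 31 days, so 31 − 22 = 9 days remain after May 22, 1977; 559 − 9 = 550 left.
June 1977 has 30 days: 550 − 30 = 520 left.
July 1977 has 31 days: 520 − 31 = 489 left.
August 1977 has 31 days: 489 − 31 = 458 left.
September 1977 has 30 days: 458 − 30 = 428 left.
October 1977 has 31 days: 428 − 31 = 397 left.
November 1977 has 30 days: 397 − 30 = 367 left.
December 1977 has 31 days: 367 − 31 = 336 left.
January 1978 has 31 days: 336 − 31 = 305 left.
February 1978 has 28 days (1978 is not a leap year): 305 − 28 = 277 left.
March 1978 has 31 days: 277 − 31 = 246 left.
April 1978 has 30 days: 246 − 30 = 216 left.
May 1978 has 31 days: 216 − 31 = 185 left.
June 1978 has 30 days: 185 − 30 = 155 left.
July 1978 has 31 days: 155 − 31 = 124 left.
August 1978 has 31 days: 124 − 31 = 93 left.
September 1978 has 30 days: 93 − 30 = 63 left.
October 1978 has 31 days: 63 − 31 = 32 left.
November 1978 has 30 days: 32 − 30 = 2 left.
2 days into December 1978 → December 2, 1978.
Counting back 15 weeks (= 105 days) from December 2, 1978:
Going back 2 days from December 2, 1978 reaches the end of the previous month; 105 − 2 = 103 left.
November 1978 has 30 days: 103 − 30 = 73 left.
October 1978 has 31 days: 73 − 31 = 42 left.
September 1978 has 30 days: 42 − 30 = 12 left.
August 1978 has 31 days; 31 − 12 = 19 → August 19, 1978.
Subtracting 4 months from August 19, 1978:
month 8 − 4 = 4 → April 1978.
Day 19 is valid in April, giving April 19, 1978.

April 19, 1978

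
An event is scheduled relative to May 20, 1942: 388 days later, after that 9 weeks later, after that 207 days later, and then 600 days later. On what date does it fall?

Advancing 388 days from May 20, 1942:
May has 31 days, so 31 − 20 = 11 days remain after May 20, 1942; 388 − 11 = 377 left.
June 1942 has 30 days: 377 − 30 = 347 left.
July 1942 has 31 days: 347 − 31 = 316 left.
August 1942 has 31 days: 316 − 31 = 285 left.
September 1942 has 30 days: 285 − 30 = 255 left.
October 1942 has 31 days: 255 − 31 = 224 left.
November 1942 has 30 days: 224 − 30 = 194 left.
December 1942 has 31 days: 194 − 31 = 163 left.
January 1943 has 31 days: 163 − 31 = 132 left.
February 1943 has 28 days (1943 is not a leap year): 132 − 28 = 104 left.
March 1943 has 31 days: 104 − 31 = 73 left.
April 1943 has 30 days: 73 − 30 = 43 left.
May 1943 has 31 days: 43 − 31 = 12 left.
12 days into June 1943 → June 12, 1943.
Adding 9 weeks (= 63 days) from June 12, 1943:
June has 30 days, so 30 − 12 = 18 days remain after June 12, 1943; 63 − 18 = 45 left.
July 1943 has 31 days: 45 − 31 = 14 left.
14 days into August 1943 → August 14, 1943.
Counting forward 207 days from August 14, 1943:
August has 31 days, so 31 − 14 = 17 days remain after August 14, 1943; 207 − 17 = 190 left.
September 1943 has 30 days: 190 − 30 = 160 left.
October 1943 has 31 days: 160 − 31 = 129 left.
November 1943 has 30 days: 129 − 30 = 99 left.
December 1943 has 31 days: 99 − 31 = 68 left.
January 1944 has 31 days: 68 − 31 = 37 left.
February 1944 has 29 days (1944 is a leap year): 37 − 29 = 8 left.
8 days into March 1944 → March 8, 1944.
Counting forward 600 days from March 8, 1944:
March has 31 days, so 31 − 8 = 23 days remain after March 8, 1944; 600 − 23 = 577 left.
April 1944 has 30 days: 577 − 30 = 547 left.
May 1944 has 31 days: 547 − 31 = 516 left.
June 1944 has 30 days: 516 − 30 = 486 left.
July 1944 has 31 days: 486 − 31 = 455 left.
August 1944 has 31 days: 455 − 31 = 424 left.
September 1944 has 30 days: 424 − 30 = 394 left.
October 1944 has 31 days: 394 − 31 = 363 left.
November 1944 has 30 days: 363 − 30 = 333 left.
December 1944 has 31 days: 333 − 31 = 302 left.
January 1945 has 31 days: 302 − 31 = 271 left.
February 1945 has 28 days (1945 is not a leap year): 271 − 28 = 243 left.
March 1945 has 31 days: 243 − 31 = 212 left.
April 1945 has 30 days: 212 − 30 = 182 left.
May 1945 has 31 days: 182 − 31 = 151 left.
June 1945 has 30 days: 151 − 30 = 121 left.
July 1945 has 31 days: 121 − 31 = 90 left.
August 1945 has 31 days: 90 − 31 = 59 left.
September 1945 has 30 days: 59 − 30 = 29 left.
29 days into October 1945 → October 29, 1945.

October 29, 1945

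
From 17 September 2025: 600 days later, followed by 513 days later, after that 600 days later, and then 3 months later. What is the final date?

Adding 600 days from September 17, 2025:
September has 30 days, so 30 − 17 = 13 days remain after September 17, 2025; 600 − 13 = 587 left.
October 2025 has 31 days: 587 − 31 = 556 left.
November 2025 has 30 days: 556 − 30 = 526 left.
December 2025 has 31 days: 526 − 31 = 495 left.
January 2026 has 31 days: 495 − 31 = 464 left.
February 2026 has 28 days (2026 is not a leap year): 464 − 28 = 436 left.
March 2026 has 31 days: 436 − 31 = 405 left.
April 2026 has 30 days: 405 − 30 = 375 left.
May 2026 has 31 days: 375 − 31 = 344 left.
June 2026 has 30 days: 344 − 30 = 314 left.
July 2026 has 31 days: 314 − 31 = 283 left.
August 2026 has 31 days: 283 − 31 = 252 left.
September 2026 has 30 days: 252 − 30 = 222 left.
October 2026 has 31 days: 222 − 31 = 191 left.
November 2026 has 30 days: 191 − 30 = 161 left.
December 2026 has 31 days: 161 − 31 = 130 left.
January 2027 has 31 days: 130 − 31 = 99 left.
February 2027 has 28 days (2027 is not a leap year): 99 − 28 = 71 left.
March 2027 has 31 days: 71 − 31 = 40 left.
April 2027 has 30 days: 40 − 30 = 10 left.
10 days into May 2027 → May 10, 2027.
Adding 513 days from May 10, 2027:
May has 31 days, so 31 − 10 = 21 days remain after May 10, 2027; 513 − 21 = 492 left.
June 2027 has 30 days: 492 − 30 = 462 left.
July 2027 has 31 days: 462 − 31 = 431 left.
August 2027 has 31 days: 431 − 31 = 400 left.
September 2027 has 30 days: 400 − 30 = 370 left.
October 2027 has 31 days: 370 − 31 = 339 left.
November 2027 has 30 days: 339 − 30 = 309 left.
December 2027 has 31 days: 309 − 31 = 278 left.
January 2028 has 31 days: 278 − 31 = 247 left.
February 2028 has 29 days (2028 is a leap year): 247 − 29 = 218 left.
March 2028 has 31 days: 218 − 31 = 187 left.
April 2028 has 30 days: 187 − 30 = 157 left.
May 2028 has 31 days: 157 − 31 = 126 left.
June 2028 has 30 days: 126 − 30 = 96 left.
July 2028 has 31 days: 96 − 31 = 65 left.
August 2028 has 31 days: 65 − 31 = 34 left.
September 2028 has 30 days: 34 − 30 = 4 left.
4 days into October 2028 → October 4, 2028.
Adding 600 days from October 4, 2028:
October has 31 days, so 31 − 4 = 27 days remain after October 4, 2028; 600 − 27 = 573 left.
November 2028 has 30 days: 573 − 30 = 543 left.
December 2028 has 31 days: 543 − 31 = 512 left.
January 2029 has 31 days: 512 − 31 = 481 left.
February 2029 has 28 days (2029 is not a leap year): 481 − 28 = 453 left.
March 2029 has 31 days: 453 − 31 = 422 left.
April 2029 has 30 days: 422 − 30 = 392 left.
May 2029 has 31 days: 392 − 31 = 361 left.
June 2029 has 30 days: 361 − 30 = 331 left.
July 2029 has 31 days: 331 − 31 = 300 left.
August 2029 has 31 days: 300 − 31 = 269 left.
September 2029 has 30 days: 269 − 30 = 239 left.
October 2029 has 31 days: 239 − 31 = 208 left.
November 2029 has 30 days: 208 − 30 = 178 left.
December 2029 has 31 days: 178 − 31 = 147 left.
January 2030 has 31 days: 147 − 31 = 116 left.
February 2030 has 28 days (2030 is not a leap year): 116 − 28 = 88 left.
March 2030 has 31 days: 88 − 31 = 57 left.
April 2030 has 30 days: 57 − 30 = 27 left.
27 days into May 2030 → May 27, 2030.
Advancing 3 months from May 27, 2030:
month 5 + 3 = 8 → August 2030.
Day 27 is valid in August, giving August 27, 2030.

August 27, 2030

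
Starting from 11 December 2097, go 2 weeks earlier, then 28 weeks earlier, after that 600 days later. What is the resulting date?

January 5, 2099

Counting back 2 weeks (= 14 days) from December 11, 2097:
Going back 11 days from December 11, 2097 reaches the end of the previous month; 14 − 11 = 3 left.
November 2097 has 30 days; 30 − 3 = 27 → November 27, 2097.
Going back 28 weeks (= 196 days) from November 27, 2097:
Going back 27 days from November 27, 2097 reaches the end of the previous month; 196 − 27 = 169 left.
October 2097 has 31 days: 169 − 31 = 138 left.
September 2097 has 30 days: 138 − 30 = 108 left.
August 2097 has 31 days: 108 − 31 = 77 left.
July 2097 has 31 days: 77 − 31 = 46 left.
June 2097 has 30 days: 46 − 30 = 16 left.
May 2097 has 31 days; 31 − 16 = 15 → May 15, 2097.
Counting forward 600 days from May 15, 2097:
May has 31 days, so 31 − 15 = 16 days remain after May 15, 2097; 600 − 16 = 584 left.
June 2097 has 30 days: 584 − 30 = 554 left.
July 2097 has 31 days: 554 − 31 = 523 left.
August 2097 has 31 days: 523 − 31 = 492 left.
September 2097 has 30 days: 492 − 30 = 462 left.
October 2097 has 31 days: 462 − 31 = 431 left.
November 2097 has 30 days: 431 − 30 = 401 left.
December 2097 has 31 days: 401 − 31 = 370 left.
January 2098 has 31 days: 370 − 31 = 339 left.
February 2098 has 28 days (2098 is not a leap year): 339 − 28 = 311 left.
March 2098 has 31 days: 311 − 31 = 280 left.
April 2098 has 30 days: 280 − 30 = 250 left.
May 2098 has 31 days: 250 − 31 = 219 left.
June 2098 has 30 days: 219 − 30 = 189 left.
July 2098 has 31 days: 189 − 31 = 158 left.
August 2098 has 31 days: 158 − 31 = 127 left.
September 2098 has 30 days: 127 − 30 = 97 left.
October 2098 has 31 days: 97 − 31 = 66 left.
November 2098 has 30 days: 66 − 30 = 36 left.
December 2098 has 31 days: 36 − 31 = 5 left.
5 days into January 2099 → January 5, 2099.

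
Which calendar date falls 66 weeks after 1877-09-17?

Advancing 66 weeks = 462 days from September 17, 1877.
September has 30 days, so 30 − 17 = 13 days remain after September 17, 1877; 462 − 13 = 449 left.
October 1877 has 31 days: 449 − 31 = 418 left.
November 1877 has 30 days: 418 − 30 = 388 left.
December 1877 has 31 days: 388 − 31 = 357 left.
January 1878 has 31 days: 357 − 31 = 326 left.
February 1878 has 28 days (1878 is not a leap year): 326 − 28 = 298 left.
March 1878 has 31 days: 298 − 31 = 267 left.
April 1878 has 30 days: 267 − 30 = 237 left.
May 1878 has 31 days: 237 − 31 = 206 left.
June 1878 has 30 days: 206 − 30 = 176 left.
July 1878 has 31 days: 176 − 31 = 145 left.
August 1878 has 31 days: 145 − 31 = 114 left.
September 1878 has 30 days: 114 − 30 = 84 left.
October 1878 has 31 days: 84 − 31 = 53 left.
November 1878 has 30 days: 53 − 30 = 23 left.
23 days into December 1878 → December 23, 1878.

December 23, 1878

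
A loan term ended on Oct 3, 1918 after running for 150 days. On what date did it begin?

May 6, 1918

Subtracting 150 days from October 3, 1918.
Going back 3 days from October 3, 1918 reaches the end of the previous month; 150 − 3 = 147 left.
September 1918 has 30 days: 147 − 30 = 117 left.
August 1918 has 31 days: 117 − 31 = 86 left.
July 1918 has 31 days: 86 − 31 = 55 left.
June 1918 has 30 days: 55 − 30 = 25 left.
May 1918 has 31 days; 31 − 25 = 6 → May 6, 1918.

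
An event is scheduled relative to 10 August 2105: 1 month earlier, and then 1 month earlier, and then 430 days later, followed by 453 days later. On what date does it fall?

November 10, 2107

Subtracting 1 month from August 10, 2105:
month 8 − 1 = 7 → July 2105.
Day 10 is valid in July, giving July 10, 2105.
Counting back 1 month from July 10, 2105:
month 7 − 1 = 6 → June 2105.
Day 10 is valid in June, giving June 10, 2105.
Counting forward 430 days from June 10, 2105:
June has 30 days, so 30 − 10 = 20 days remain after June 10, 2105; 430 − 20 = 410 left.
July 2105 has 31 days: 410 − 31 = 379 left.
August 2105 has 31 days: 379 − 31 = 348 left.
September 2105 has 30 days: 348 − 30 = 318 left.
October 2105 has 31 days: 318 − 31 = 287 left.
November 2105 has 30 days: 287 − 30 = 257 left.
December 2105 has 31 days: 257 − 31 = 226 left.
January 2106 has 31 days: 226 − 31 = 195 left.
February 2106 has 28 days (2106 is not a leap year): 195 − 28 = 167 left.
March 2106 has 31 days: 167 − 31 = 136 left.
April 2106 has 30 days: 136 − 30 = 106 left.
May 2106 has 31 days: 106 − 31 = 75 left.
June 2106 has 30 days: 75 − 30 = 45 left.
July 2106 has 31 days: 45 − 31 = 14 left.
14 days into August 2106 → August 14, 2106.
Counting forward 453 days from August 14, 2106:
August has 31 days, so 31 − 14 = 17 days remain after August 14, 2106; 453 − 17 = 436 left.
September 2106 has 30 days: 436 − 30 = 406 left.
October 2106 has 31 days: 406 − 31 = 375 left.
November 2106 has 30 days: 375 − 30 = 345 left.
December 2106 has 31 days: 345 − 31 = 314 left.
January 2107 has 31 days: 314 − 31 = 283 left.
February 2107 has 28 days (2107 is not a leap year): 283 − 28 = 255 left.
March 2107 has 31 days: 255 − 31 = 224 left.
April 2107 has 30 days: 224 − 30 = 194 left.
May 2107 has 31 days: 194 − 31 = 163 left.
June 2107 has 30 days: 163 − 30 = 133 left.
July 2107 has 31 days: 133 − 31 = 102 left.
August 2107 has 31 days: 102 − 31 = 71 left.
September 2107 has 30 days: 71 − 30 = 41 left.
October 2107 has 31 days: 41 − 31 = 10 left.
10 days into November 2107 → November 10, 2107.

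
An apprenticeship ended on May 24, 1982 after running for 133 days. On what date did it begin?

January 11, 1982

Subtracting 133 days from May 24, 1982.
Going back 24 days from May 24, 1982 reaches the end of the previous month; 133 − 24 = 109 left.
April 1982 has 30 days: 109 − 30 = 79 left.
March 1982 has 31 days: 79 − 31 = 48 left.
February 1982 has 28 days (1982 is not a leap year): 48 − 28 = 20 left.
January 1982 has 31 days; 31 − 20 = 11 → January 11, 1982.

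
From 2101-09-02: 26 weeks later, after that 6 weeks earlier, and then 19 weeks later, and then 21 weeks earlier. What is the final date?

Counting forward 26 weeks (= 182 days) from September 2, 2101:
September has 30 days, so 30 − 2 = 28 days remain after September 2, 2101; 182 − 28 = 154 left.
October 2101 has 31 days: 154 − 31 = 123 left.
November 2101 has 30 days: 123 − 30 = 93 left.
December 2101 has 31 days: 93 − 31 = 62 left.
January 2102 has 31 days: 62 − 31 = 31 left.
February 2102 has 28 days (2102 is not a leap year): 31 − 28 = 3 left.
3 days into March 2102 → March 3, 2102.
Counting back 6 weeks (= 42 days) from March 3, 2102:
Going back 3 days from March 3, 2102 reaches the end of the previous month; 42 − 3 = 39 left.
February 2102 has 28 days (2102 is not a leap year): 39 − 28 = 11 left.
January 2102 has 31 days; 31 − 11 = 20 → January 20, 2102.
Adding 19 weeks (= 133 days) from January 20, 2102:
January has 31 days, so 31 − 20 = 11 days remain after January 20, 2102; 133 − 11 = 122 left.
February 2102 has 28 days (2102 is not a leap year): 122 − 28 = 94 left.
March 2102 has 31 days: 94 − 31 = 63 left.
April 2102 has 30 days: 63 − 30 = 33 left.
May 2102 has 31 days: 33 − 31 = 2 left.
2 days into June 2102 → June 2, 2102.
Counting back 21 weeks (= 147 days) from June 2, 2102:
Going back 2 days from June 2, 2102 reaches the end of the previous month; 147 − 2 = 145 left.
May 2102 has 31 days: 145 − 31 = 114 left.
April 2102 has 30 days: 114 − 30 = 84 left.
March 2102 has 31 days: 84 − 31 = 53 left.
February 2102 has 28 days (2102 is not a leap year): 53 − 28 = 25 left.
January 2102 has 31 days; 31 − 25 = 6 → January 6, 2102.

January 6, 2102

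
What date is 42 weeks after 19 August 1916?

Adding 42 weeks = 294 days from August 19, 1916.
August has 31 days, so 31 − 19 = 12 days remain after August 19, 1916; 294 − 12 = 282 left.
September 1916 has 30 days: 282 − 30 = 252 left.
October 1916 has 31 days: 252 − 31 = 221 left.
November 1916 has 30 days: 221 − 30 = 191 left.
December 1916 has 31 days: 191 − 31 = 160 left.
January 1917 has 31 days: 160 − 31 = 129 left.
February 1917 has 28 days (1917 is not a leap year): 129 − 28 = 101 left.
March 1917 has 31 days: 101 − 31 = 70 left.
April 1917 has 30 days: 70 − 30 = 40 left.
May 1917 has 31 days: 40 − 31 = 9 left.
9 days into June 1917 → June 9, 1917.

June 9, 1917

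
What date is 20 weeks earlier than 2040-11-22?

Going back 20 weeks = 140 days from November 22, 2040.
Going back 22 days from November 22, 2040 reaches the end of the previous month; 140 − 22 = 118 left.
October 2040 has 31 days: 118 − 31 = 87 left.
September 2040 has 30 days: 87 − 30 = 57 left.
August 2040 has 31 days: 57 − 31 = 26 left.
July 2040 has 31 days; 31 − 26 = 5 → July 5, 2040.

July 5, 2040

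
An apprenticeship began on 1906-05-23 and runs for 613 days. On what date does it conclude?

Adding 613 days from May 23, 1906.
May has 31 days, so 31 − 23 = 8 days remain after May 23, 1906; 613 − 8 = 605 left.
June 1906 has 30 days: 605 − 30 = 575 left.
July 1906 has 31 days: 575 − 31 = 544 left.
August 1906 has 31 days: 544 − 31 = 513 left.
September 1906 has 30 days: 513 − 30 = 483 left.
October 1906 has 31 days: 483 − 31 = 452 left.
November 1906 has 30 days: 452 − 30 = 422 left.
December 1906 has 31 days: 422 − 31 = 391 left.
January 1907 has 31 days: 391 − 31 = 360 left.
February 1907 has 28 days (1907 is not a leap year): 360 − 28 = 332 left.
March 1907 has 31 days: 332 − 31 = 301 left.
April 1907 has 30 days: 301 − 30 = 271 left.
May 1907 has 31 days: 271 − 31 = 240 left.
June 1907 has 30 days: 240 − 30 = 210 left.
July 1907 has 31 days: 210 − 31 = 179 left.
August 1907 has 31 days: 179 − 31 = 148 left.
September 1907 has 30 days: 148 − 30 = 118 left.
October 1907 has 31 days: 118 − 31 = 87 left.
November 1907 has 30 days: 87 − 30 = 57 left.
December 1907 has 31 days: 57 − 31 = 26 left.
26 days into January 1908 → January 26, 1908.

January 26, 1908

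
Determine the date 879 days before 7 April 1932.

November 10, 1929

Subtracting 879 days from April 7, 1932.
Going back 7 days from April 7, 1932 reaches the end of the previous month; 879 − 7 = 872 left.
March 1932 has 31 days: 872 − 31 = 841 left.
February 1932 has 29 days (1932 is a leap year): 841 − 29 = 812 left.
January 1932 has 31 days: 812 − 31 = 781 left.
December 1931 has 31 days: 781 − 31 = 750 left.
November 1931 has 30 days: 750 − 30 = 720 left.
October 1931 has 31 days: 720 − 31 = 689 left.
September 1931 has 30 days: 689 − 30 = 659 left.
August 1931 has 31 days: 659 − 31 = 628 left.
July 1931 has 31 days: 628 − 31 = 597 left.
June 1931 has 30 days: 597 − 30 = 567 left.
May 1931 has 31 days: 567 − 31 = 536 left.
April 1931 has 30 days: 536 − 30 = 506 left.
March 1931 has 31 days: 506 − 31 = 475 left.
February 1931 has 28 days (1931 is not a leap year): 475 − 28 = 447 left.
January 1931 has 31 days: 447 − 31 = 416 left.
December 1930 has 31 days: 416 − 31 = 385 left.
November 1930 has 30 days: 385 − 30 = 355 left.
October 1930 has 31 days: 355 − 31 = 324 left.
September 1930 has 30 days: 324 − 30 = 294 left.
August 1930 has 31 days: 294 − 31 = 263 left.
July 1930 has 31 days: 263 − 31 = 232 left.
June 1930 has 30 days: 232 − 30 = 202 left.
May 1930 has 31 days: 202 − 31 = 171 left.
April 1930 has 30 days: 171 − 30 = 141 left.
March 1930 has 31 days: 141 − 31 = 110 left.
February 1930 has 28 days (1930 is not a leap year): 110 − 28 = 82 left.
January 1930 has 31 days: 82 − 31 = 51 left.
December 1929 has 31 days: 51 − 31 = 20 left.
November 1929 has 30 days; 30 − 20 = 10 → November 10, 1929.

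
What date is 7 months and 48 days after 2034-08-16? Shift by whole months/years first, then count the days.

Adding 7 months and 48 days from August 16, 2034: first the month/year part, then the days.
month 8 + 7 = 15, which is month 3 of year 2035 → March 2035.
Day 16 is valid in March, giving March 16, 2035.
Now add 48 days from March 16, 2035.
March has 31 days, so 31 − 16 = 15 days remain after March 16, 2035; 48 − 15 = 33 left.
April 2035 has 30 days: 33 − 30 = 3 left.
3 days into May 2035 → May 3, 2035.

May 3, 2035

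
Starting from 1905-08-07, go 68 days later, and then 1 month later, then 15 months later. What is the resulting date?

February 14, 1907

Counting forward 68 days from August 7, 1905:
August has 31 days, so 31 − 7 = 24 days remain after August 7, 1905; 68 − 24 = 44 left.
September 1905 has 30 days: 44 − 30 = 14 left.
14 days into October 1905 → October 14, 1905.
Counting forward 1 month from October 14, 1905:
month 10 + 1 = 11 → November 1905.
Day 14 is valid in November, giving November 14, 1905.
Adding 15 months from November 14, 1905:
month 11 + 15 = 26, which is month 2 of year 1907 → February 1907.
Day 14 is valid in February, giving February 14, 1907.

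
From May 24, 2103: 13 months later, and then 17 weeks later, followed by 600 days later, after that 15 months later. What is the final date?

Adding 13 months from May 24, 2103:
month 5 + 13 = 18, which is month 6 of year 2104 → June 2104.
Day 24 is valid in June, giving June 24, 2104.
Advancing 17 weeks (= 119 days) from June 24, 2104:
June has 30 days, so 30 − 24 = 6 days remain after June 24, 2104; 119 − 6 = 113 left.
July 2104 has 31 days: 113 − 31 = 82 left.
August 2104 has 31 days: 82 − 31 = 51 left.
September 2104 has 30 days: 51 − 30 = 21 left.
21 days into October 2104 → October 21, 2104.
Adding 600 days from October 21, 2104:
October has 31 days, so 31 − 21 = 10 days remain after October 21, 2104; 600 − 10 = 590 left.
November 2104 has 30 days: 590 − 30 = 560 left.
December 2104 has 31 days: 560 − 31 = 529 left.
January 2105 has 31 days: 529 − 31 = 498 left.
February 2105 has 28 days (2105 is not a leap year): 498 − 28 = 470 left.
March 2105 has 31 days: 470 − 31 = 439 left.
April 2105 has 30 days: 439 − 30 = 409 left.
May 2105 has 31 days: 409 − 31 = 378 left.
June 2105 has 30 days: 378 − 30 = 348 left.
July 2105 has 31 days: 348 − 31 = 317 left.
August 2105 has 31 days: 317 − 31 = 286 left.
September 2105 has 30 days: 286 − 30 = 256 left.
October 2105 has 31 days: 256 − 31 = 225 left.
November 2105 has 30 days: 225 − 30 = 195 left.
December 2105 has 31 days: 195 − 31 = 164 left.
January 2106 has 31 days: 164 − 31 = 133 left.
February 2106 has 28 days (2106 is not a leap year): 133 − 28 = 105 left.
March 2106 has 31 days: 105 − 31 = 74 left.
April 2106 has 30 days: 74 − 30 = 44 left.
May 2106 has 31 days: 44 − 31 = 13 left.
13 days into June 2106 → June 13, 2106.
Counting forward 15 months from June 13, 2106:
month 6 + 15 = 21, which is month 9 of year 2107 → September 2107.
Day 13 is valid in September, giving September 13, 2107.

September 13, 2107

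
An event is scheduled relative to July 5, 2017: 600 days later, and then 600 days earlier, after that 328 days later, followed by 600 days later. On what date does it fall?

Adding 600 days from July 5, 2017:
July has 31 days, so 31 − 5 = 26 days remain after July 5, 2017; 600 − 26 = 574 left.
August 2017 has 31 days: 574 − 31 = 543 left.
September 2017 has 30 days: 543 − 30 = 513 left.
October 2017 has 31 days: 513 − 31 = 482 left.
November 2017 has 30 days: 482 − 30 = 452 left.
December 2017 has 31 days: 452 − 31 = 421 left.
January 2018 has 31 days: 421 − 31 = 390 left.
February 2018 has 28 days (2018 is not a leap year): 390 − 28 = 362 left.
March 2018 has 31 days: 362 − 31 = 331 left.
April 2018 has 30 days: 331 − 30 = 301 left.
May 2018 has 31 days: 301 − 31 = 270 left.
June 2018 has 30 days: 270 − 30 = 240 left.
July 2018 has 31 days: 240 − 31 = 209 left.
August 2018 has 31 days: 209 − 31 = 178 left.
September 2018 has 30 days: 178 − 30 = 148 left.
October 2018 has 31 days: 148 − 31 = 117 left.
November 2018 has 30 days: 117 − 30 = 87 left.
December 2018 has 31 days: 87 − 31 = 56 left.
January 2019 has 31 days: 56 − 31 = 25 left.
25 days into February 2019 → February 25, 2019.
Subtracting 600 days from February 25, 2019:
Going back 25 days from February 25, 2019 reaches the end of the previous month; 600 − 25 = 575 left.
January 2019 has 31 days: 575 − 31 = 544 left.
December 2018 has 31 days: 544 − 31 = 513 left.
November 2018 has 30 days: 513 − 30 = 483 left.
October 2018 has 31 days: 483 − 31 = 452 left.
September 2018 has 30 days: 452 − 30 = 422 left.
August 2018 has 31 days: 422 − 31 = 391 left.
July 2018 has 31 days: 391 − 31 = 360 left.
June 2018 has 30 days: 360 − 30 = 330 left.
May 2018 has 31 days: 330 − 31 = 299 left.
April 2018 has 30 days: 299 − 30 = 269 left.
March 2018 has 31 days: 269 − 31 = 238 left.
February 2018 has 28 days (2018 is not a leap year): 238 − 28 = 210 left.
January 2018 has 31 days: 210 − 31 = 179 left.
December 2017 has 31 days: 179 − 31 = 148 left.
November 2017 has 30 days: 148 − 30 = 118 left.
October 2017 has 31 days: 118 − 31 = 87 left.
September 2017 has 30 days: 87 − 30 = 57 left.
August 2017 has 31 days: 57 − 31 = 26 left.
July 2017 has 31 days; 31 − 26 = 5 → July 5, 2017.
Counting forward 328 days from July 5, 2017:
July has 31 days, so 31 − 5 = 26 days remain after July 5, 2017; 328 − 26 = 302 left.
August 2017 has 31 days: 302 − 31 = 271 left.
September 2017 has 30 days: 271 − 30 = 241 left.
October 2017 has 31 days: 241 − 31 = 210 left.
November 2017 has 30 days: 210 − 30 = 180 left.
December 2017 has 31 days: 180 − 31 = 149 left.
January 2018 has 31 days: 149 − 31 = 118 left.
February 2018 has 28 days (2018 is not a leap year): 118 − 28 = 90 left.
March 2018 has 31 days: 90 − 31 = 59 left.
April 2018 has 30 days: 59 − 30 = 29 left.
29 days into May 2018 → May 29, 2018.
Advancing 600 days from May 29, 2018:
May has 31 days, so 31 − 29 = 2 days remain after May 29, 2018; 600 − 2 = 598 left.
June 2018 has 30 days: 598 − 30 = 568 left.
July 2018 has 31 days: 568 − 31 = 537 left.
August 2018 has 31 days: 537 − 31 = 506 left.
September 2018 has 30 days: 506 − 30 = 476 left.
October 2018 has 31 days: 476 − 31 = 445 left.
November 2018 has 30 days: 445 − 30 = 415 left.
December 2018 has 31 days: 415 − 31 = 384 left.
January 2019 has 31 days: 384 − 31 = 353 left.
February 2019 has 28 days (2019 is not a leap year): 353 − 28 = 325 left.
March 2019 has 31 days: 325 − 31 = 294 left.
April 2019 has 30 days: 294 − 30 = 264 left.
May 2019 has 31 days: 264 − 31 = 233 left.
June 2019 has 30 days: 233 − 30 = 203 left.
July 2019 has 31 days: 203 − 31 = 172 left.
August 2019 has 31 days: 172 − 31 = 141 left.
September 2019 has 30 days: 141 − 30 = 111 left.
October 2019 has 31 days: 111 − 31 = 80 left.
November 2019 has 30 days: 80 − 30 = 50 left.
December 2019 has 31 days: 50 − 31 = 19 left.
19 days into January 2020 → January 19, 2020.

January 19, 2020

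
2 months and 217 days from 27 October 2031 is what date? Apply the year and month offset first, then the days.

July 31, 2032

Counting forward 2 months and 217 days from October 27, 2031: first the month/year part, then the days.
month 10 + 2 = 12 → December 2031.
Day 27 is valid in December, giving December 27, 2031.
Now add 217 days from December 27, 2031.
December has 31 days, so 31 − 27 = 4 days remain after December 27, 2031; 217 − 4 = 213 left.
January 2032 has 31 days: 213 − 31 = 182 left.
February 2032 has 29 days (2032 is a leap year): 182 − 29 = 153 left.
March 2032 has 31 days: 153 − 31 = 122 left.
April 2032 has 30 days: 122 − 30 = 92 left.
May 2032 has 31 days: 92 − 31 = 61 left.
June 2032 has 30 days: 61 − 30 = 31 left.
31 days into July 2032 → July 31, 2032.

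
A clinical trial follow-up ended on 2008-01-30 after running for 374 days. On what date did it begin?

January 21, 2007

Counting back 374 days from January 30, 2008.
Going back 30 days from January 30, 2008 reaches the end of the previous month; 374 − 30 = 344 left.
December 2007 has 31 days: 344 − 31 = 313 left.
November 2007 has 30 days: 313 − 30 = 283 left.
October 2007 has 31 days: 283 − 31 = 252 left.
September 2007 has 30 days: 252 − 30 = 222 left.
August 2007 has 31 days: 222 − 31 = 191 left.
July 2007 has 31 days: 191 − 31 = 160 left.
June 2007 has 30 days: 160 − 30 = 130 left.
May 2007 has 31 days: 130 − 31 = 99 left.
April 2007 has 30 days: 99 − 30 = 69 left.
March 2007 has 31 days: 69 − 31 = 38 left.
February 2007 has 28 days (2007 is not a leap year): 38 − 28 = 10 left.
January 2007 has 31 days; 31 − 10 = 21 → January 21, 2007.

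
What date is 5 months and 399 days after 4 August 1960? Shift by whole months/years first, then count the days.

Adding 5 months and 399 days from August 4, 1960: first the month/year part, then the days.
month 8 + 5 = 13, which is month 1 of year 1961 → January 1961.
Day 4 is valid in January, giving January 4, 1961.
Now add 399 days from January 4, 1961.
January has 31 days, so 31 − 4 = 27 days remain after January 4, 1961; 399 − 27 = 372 left.
February 1961 has 28 days (1961 is not a leap year): 372 − 28 = 344 left.
March 1961 has 31 days: 344 − 31 = 313 left.
April 1961 has 30 days: 313 − 30 = 283 left.
May 1961 has 31 days: 283 − 31 = 252 left.
June 1961 has 30 days: 252 − 30 = 222 left.
July 1961 has 31 days: 222 − 31 = 191 left.
August 1961 has 31 days: 191 − 31 = 160 left.
September 1961 has 30 days: 160 − 30 = 130 left.
October 1961 has 31 days: 130 − 31 = 99 left.
November 1961 has 30 days: 99 − 30 = 69 left.
December 1961 has 31 days: 69 − 31 = 38 left.
January 1962 has 31 days: 38 − 31 = 7 left.
7 days into February 1962 → February 7, 1962.

February 7, 1962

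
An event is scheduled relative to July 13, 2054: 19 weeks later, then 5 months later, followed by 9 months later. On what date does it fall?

January 23, 2056

Adding 19 weeks (= 133 days) from July 13, 2054:
July has 31 days, so 31 − 13 = 18 days remain after July 13, 2054; 133 − 18 = 115 left.
August 2054 has 31 days: 115 − 31 = 84 left.
September 2054 has 30 days: 84 − 30 = 54 left.
October 2054 has 31 days: 54 − 31 = 23 left.
23 days into November 2054 → November 23, 2054.
Adding 5 months from November 23, 2054:
month 11 + 5 = 16, which is month 4 of year 2055 → April 2055.
Day 23 is valid in April, giving April 23, 2055.
Advancing 9 months from April 23, 2055:
month 4 + 9 = 13, which is month 1 of year 2056 → January 2056.
Day 23 is valid in January, giving January 23, 2056.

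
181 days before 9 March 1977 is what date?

Counting back 181 days from March 9, 1977.
Going back 9 days from March 9, 1977 reaches the end of the previous month; 181 − 9 = 172 left.
February 1977 has 28 days (1977 is not a leap year): 172 − 28 = 144 left.
January 1977 has 31 days: 144 − 31 = 113 left.
December 1976 has 31 days: 113 − 31 = 82 left.
November 1976 has 30 days: 82 − 30 = 52 left.
October 1976 has 31 days: 52 − 31 = 21 left.
September 1976 has 30 days; 30 − 21 = 9 → September 9, 1976.

September 9, 1976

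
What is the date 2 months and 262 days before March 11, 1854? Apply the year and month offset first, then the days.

April 24, 1853

Subtracting 2 months and 262 days from March 11, 1854: first the month/year part, then the days.
month 3 − 2 = 1 → January 1854.
Day 11 is valid in January, giving January 11, 1854.
Now subtract 262 days from January 11, 1854.
Going back 11 days from January 11, 1854 reaches the end of the previous month; 262 − 11 = 251 left.
December 1853 has 31 days: 251 − 31 = 220 left.
November 1853 has 30 days: 220 − 30 = 190 left.
October 1853 has 31 days: 190 − 31 = 159 left.
September 1853 has 30 days: 159 − 30 = 129 left.
August 1853 has 31 days: 129 − 31 = 98 left.
July 1853 has 31 days: 98 − 31 = 67 left.
June 1853 has 30 days: 67 − 30 = 37 left.
May 1853 has 31 days: 37 − 31 = 6 left.
April 1853 has 30 days; 30 − 6 = 24 → April 24, 1853.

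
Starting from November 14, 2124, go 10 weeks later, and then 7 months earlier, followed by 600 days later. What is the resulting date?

Advancing 10 weeks (= 70 days) from November 14, 2124:
November has 30 days, so 30 − 14 = 16 days remain after November 14, 2124; 70 − 16 = 54 left.
December 2124 has 31 days: 54 − 31 = 23 left.
23 days into January 2125 → January 23, 2125.
Counting back 7 months from January 23, 2125:
month 1 − 7 = -6, which is month 6 of year 2124 → June 2124.
Day 23 is valid in June, giving June 23, 2124.
Counting forward 600 days from June 23, 2124:
June has 30 days, so 30 − 23 = 7 days remain after June 23, 2124; 600 − 7 = 593 left.
July 2124 has 31 days: 593 − 31 = 562 left.
August 2124 has 31 days: 562 − 31 = 531 left.
September 2124 has 30 days: 531 − 30 = 501 left.
October 2124 has 31 days: 501 − 31 = 470 left.
November 2124 has 30 days: 470 − 30 = 440 left.
December 2124 has 31 days: 440 − 31 = 409 left.
January 2125 has 31 days: 409 − 31 = 378 left.
February 2125 has 28 days (2125 is not a leap year): 378 − 28 = 350 left.
March 2125 has 31 days: 350 − 31 = 319 left.
April 2125 has 30 days: 319 − 30 = 289 left.
May 2125 has 31 days: 289 − 31 = 258 left.
June 2125 has 30 days: 258 − 30 = 228 left.
July 2125 has 31 days: 228 − 31 = 197 left.
August 2125 has 31 days: 197 − 31 = 166 left.
September 2125 has 30 days: 166 − 30 = 136 left.
October 2125 has 31 days: 136 − 31 = 105 left.
November 2125 has 30 days: 105 − 30 = 75 left.
December 2125 has 31 days: 75 − 31 = 44 left.
January 2126 has 31 days: 44 − 31 = 13 left.
13 days into February 2126 → February 13, 2126.

February 13, 2126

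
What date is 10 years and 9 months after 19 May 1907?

February 19, 1918

Adding 10 years and 9 months from May 19, 1907.
+10 years → 1917; month 5 + 9 = 14, which is month 2 of year 1918 → February 1918.
Day 19 is valid in February, giving February 19, 1918.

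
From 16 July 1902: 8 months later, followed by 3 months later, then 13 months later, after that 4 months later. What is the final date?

November 16, 1904

Adding 8 months from July 16, 1902:
month 7 + 8 = 15, which is month 3 of year 1903 → March 1903.
Day 16 is valid in March, giving March 16, 1903.
Adding 3 months from March 16, 1903:
month 3 + 3 = 6 → June 1903.
Day 16 is valid in June, giving June 16, 1903.
Counting forward 13 months from June 16, 1903:
month 6 + 13 = 19, which is month 7 of year 1904 → July 1904.
Day 16 is valid in July, giving July 16, 1904.
Counting forward 4 months from July 16, 1904:
month 7 + 4 = 11 → November 1904.
Day 16 is valid in November, giving November 16, 1904.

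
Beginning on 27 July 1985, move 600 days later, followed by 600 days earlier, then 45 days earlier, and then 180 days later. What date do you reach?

Advancing 600 days from July 27, 1985:
July has 31 days, so 31 − 27 = 4 days remain after July 27, 1985; 600 − 4 = 596 left.
August 1985 has 31 days: 596 − 31 = 565 left.
September 1985 has 30 days: 565 − 30 = 535 left.
October 1985 has 31 days: 535 − 31 = 504 left.
November 1985 has 30 days: 504 − 30 = 474 left.
December 1985 has 31 days: 474 − 31 = 443 left.
January 1986 has 31 days: 443 − 31 = 412 left.
February 1986 has 28 days (1986 is not a leap year): 412 − 28 = 384 left.
March 1986 has 31 days: 384 − 31 = 353 left.
April 1986 has 30 days: 353 − 30 = 323 left.
May 1986 has 31 days: 323 − 31 = 292 left.
June 1986 has 30 days: 292 − 30 = 262 left.
July 1986 has 31 days: 262 − 31 = 231 left.
August 1986 has 31 days: 231 − 31 = 200 left.
September 1986 has 30 days: 200 − 30 = 170 left.
October 1986 has 31 days: 170 − 31 = 139 left.
November 1986 has 30 days: 139 − 30 = 109 left.
December 1986 has 31 days: 109 − 31 = 78 left.
January 1987 has 31 days: 78 − 31 = 47 left.
February 1987 has 28 days (1987 is not a leap year): 47 − 28 = 19 left.
19 days into March 1987 → March 19, 1987.
Counting back 600 days from March 19, 1987:
Going back 19 days from March 19, 1987 reaches the end of the previous month; 600 − 19 = 581 left.
February 1987 has 28 days (1987 is not a leap year): 581 − 28 = 553 left.
January 1987 has 31 days: 553 − 31 = 522 left.
December 1986 has 31 days: 522 − 31 = 491 left.
November 1986 has 30 days: 491 − 30 = 461 left.
October 1986 has 31 days: 461 − 31 = 430 left.
September 1986 has 30 days: 430 − 30 = 400 left.
August 1986 has 31 days: 400 − 31 = 369 left.
July 1986 has 31 days: 369 − 31 = 338 left.
June 1986 has 30 days: 338 − 30 = 308 left.
May 1986 has 31 days: 308 − 31 = 277 left.
April 1986 has 30 days: 277 − 30 = 247 left.
March 1986 has 31 days: 247 − 31 = 216 left.
February 1986 has 28 days (1986 is not a leap year): 216 − 28 = 188 left.
January 1986 has 31 days: 188 − 31 = 157 left.
December 1985 has 31 days: 157 − 31 = 126 left.
November 1985 has 30 days: 126 − 30 = 96 left.
October 1985 has 31 days: 96 − 31 = 65 left.
September 1985 has 30 days: 65 − 30 = 35 left.
August 1985 has 31 days: 35 − 31 = 4 left.
July 1985 has 31 days; 31 − 4 = 27 → July 27, 1985.
Subtracting 45 days from July 27, 1985:
Going back 27 days from July 27, 1985 reaches the end of the previous month; 45 − 27 = 18 left.
June 1985 has 30 days; 30 − 18 = 12 → June 12, 1985.
Advancing 180 days from June 12, 1985:
June has 30 days, so 30 − 12 = 18 days remain after June 12, 1985; 180 − 18 = 162 left.
July 1985 has 31 days: 162 − 31 = 131 left.
August 1985 has 31 days: 131 − 31 = 100 left.
September 1985 has 30 days: 100 − 30 = 70 left.
October 1985 has 31 days: 70 − 31 = 39 left.
November 1985 has 30 days: 39 − 30 = 9 left.
9 days into December 1985 → December 9, 1985.

December 9, 1985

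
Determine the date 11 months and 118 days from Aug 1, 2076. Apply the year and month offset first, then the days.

October 27, 2077

Counting forward 11 months and 118 days from August 1, 2076: first the month/year part, then the days.
month 8 + 11 = 19, which is month 7 of year 2077 → July 2077.
Day 1 is valid in July, giving July 1, 2077.
Now add 118 days from July 1, 2077.
July has 31 days, so 31 − 1 = 30 days remain after July 1, 2077; 118 − 30 = 88 left.
August 2077 has 31 days: 88 − 31 = 57 left.
September 2077 has 30 days: 57 − 30 = 27 left.
27 days into October 2077 → October 27, 2077.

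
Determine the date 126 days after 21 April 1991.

Advancing 126 days from April 21, 1991.
April has 30 days, so 30 − 21 = 9 days remain after April 21, 1991; 126 − 9 = 117 left.
May 1991 has 31 days: 117 − 31 = 86 left.
June 1991 has 30 days: 86 − 30 = 56 left.
July 1991 has 31 days: 56 − 31 = 25 left.
25 days into August 1991 → August 25, 1991.

August 25, 1991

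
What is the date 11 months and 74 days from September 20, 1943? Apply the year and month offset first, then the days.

November 2, 1944

Counting forward 11 months and 74 days from September 20, 1943: first the month/year part, then the days.
month 9 + 11 = 20, which is month 8 of year 1944 → August 1944.
Day 20 is valid in August, giving August 20, 1944.
Now add 74 days from August 20, 1944.
August has 31 days, so 31 − 20 = 11 days remain after August 20, 1944; 74 − 11 = 63 left.
September 1944 has 30 days: 63 − 30 = 33 left.
October 1944 has 31 days: 33 − 31 = 2 left.
2 days into November 1944 → November 2, 1944.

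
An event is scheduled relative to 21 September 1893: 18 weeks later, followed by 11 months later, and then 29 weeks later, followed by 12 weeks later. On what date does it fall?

October 8, 1895

Advancing 18 weeks (= 126 days) from September 21, 1893:
September has 30 days, so 30 − 21 = 9 days remain after September 21, 1893; 126 − 9 = 117 left.
October 1893 has 31 days: 117 − 31 = 86 left.
November 1893 has 30 days: 86 − 30 = 56 left.
December 1893 has 31 days: 56 − 31 = 25 left.
25 days into January 1894 → January 25, 1894.
Advancing 11 months from January 25, 1894:
month 1 + 11 = 12 → December 1894.
Day 25 is valid in December, giving December 25, 1894.
Adding 29 weeks (= 203 days) from December 25, 1894:
December has 31 days, so 31 − 25 = 6 days remain after December 25, 1894; 203 − 6 = 197 left.
January 1895 has 31 days: 197 − 31 = 166 left.
February 1895 has 28 days (1895 is not a leap year): 166 − 28 = 138 left.
March 1895 has 31 days: 138 − 31 = 107 left.
April 1895 has 30 days: 107 − 30 = 77 left.
May 1895 has 31 days: 77 − 31 = 46 left.
June 1895 has 30 days: 46 − 30 = 16 left.
16 days into July 1895 → July 16, 1895.
Adding 12 weeks (= 84 days) from July 16, 1895:
July has 31 days, so 31 − 16 = 15 days remain after July 16, 1895; 84 − 15 = 69 left.
August 1895 has 31 days: 69 − 31 = 38 left.
September 1895 has 30 days: 38 − 30 = 8 left.
8 days into October 1895 → October 8, 1895.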